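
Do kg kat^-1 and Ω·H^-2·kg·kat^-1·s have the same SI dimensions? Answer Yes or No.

No

Left side:
  kat = s⁻¹·mol.
  So kat⁻¹ = s·mol⁻¹.
  Combining: kg·kat⁻¹ = kg · (s·mol⁻¹) = kg·s·mol⁻¹.
Right side:
  Ω = kg·m²·s⁻³·A⁻².
  H = kg·m²·s⁻²·A⁻².
  So H⁻² = kg⁻²·m⁻⁴·s⁴·A⁴.
  kat = s⁻¹·mol.
  So kat⁻¹ = s·mol⁻¹.
  Combining: Ω·H⁻²·kg·kat⁻¹·s = (kg·m²·s⁻³·A⁻²) · (kg⁻²·m⁻⁴·s⁴·A⁴) · kg · (s·mol⁻¹) · s = m⁻²·s³·A²·mol⁻¹.
Left is kg·s·mol⁻¹; right is m⁻²·s³·A²·mol⁻¹ — different.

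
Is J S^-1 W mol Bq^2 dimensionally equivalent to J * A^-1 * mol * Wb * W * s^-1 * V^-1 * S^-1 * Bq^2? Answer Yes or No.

Left side:
  J = kg·m²·s⁻².
  S = kg⁻¹·m⁻²·s³·A².
  So S⁻¹ = kg·m²·s⁻³·A⁻².
  W = kg·m²·s⁻³.
  Bq = s⁻¹.
  So Bq² = s⁻².
  Combining: J·S⁻¹·W·mol·Bq² = (kg·m²·s⁻²) · (kg·m²·s⁻³·A⁻²) · (kg·m²·s⁻³) · mol · s⁻² = kg³·m⁶·s⁻¹⁰·A⁻²·mol.
Right side:
  J = N·m (work = force × distance),
      = kg·m²·s⁻².
  Wb = V·s (flux: a volt is a weber per second),
      = kg·m²·s⁻²·A⁻¹.
  W = J/s (power = energy per time),
      = kg·m²·s⁻³.
  V = W/A (potential = power per current),
      = kg·m²·s⁻³·A⁻¹.
  So V⁻¹ = kg⁻¹·m⁻²·s³·A.
  S = 1/Ω (conductance is reciprocal resistance),
      = kg⁻¹·m⁻²·s³·A².
  So S⁻¹ = kg·m²·s⁻³·A⁻².
  Bq = 1/s = s⁻¹ (activity is decays per second).
  So Bq² = s⁻².
  Combining: J·A⁻¹·mol·Wb·W·s⁻¹·V⁻¹·S⁻¹·Bq² = (kg·m²·s⁻²) · A⁻¹ · mol · (kg·m²·s⁻²·A⁻¹) · (kg·m²·s⁻³) · s⁻¹ · (kg⁻¹·m⁻²·s³·A) · (kg·m²·s⁻³·A⁻²) · s⁻² = kg³·m⁶·s⁻¹⁰·A⁻³·mol.
Left is kg³·m⁶·s⁻¹⁰·A⁻²·mol; right is kg³·m⁶·s⁻¹⁰·A⁻³·mol — different.

No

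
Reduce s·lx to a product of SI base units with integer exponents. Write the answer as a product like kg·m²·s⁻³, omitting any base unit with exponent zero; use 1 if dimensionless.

m⁻²·s·cd

lx = lm/m² (illuminance = luminous flux per area),
    = m⁻²·cd.
Combining: s·lx = s · (m⁻²·cd) = m⁻²·s·cd.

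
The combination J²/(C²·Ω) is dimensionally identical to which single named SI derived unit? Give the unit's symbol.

W

C = A·s = s·A (charge = current × time).
So C⁻² = s⁻²·A⁻².
J = N·m (work = force × distance),
    = kg·m²·s⁻².
So J² = kg²·m⁴·s⁻⁴.
Ω = V/A (resistance = voltage per current),
    = kg·m²·s⁻³·A⁻².
So Ω⁻¹ = kg⁻¹·m⁻²·s³·A².
Combining: C⁻²·J²·Ω⁻¹ = (s⁻²·A⁻²) · (kg²·m⁴·s⁻⁴) · (kg⁻¹·m⁻²·s³·A²) = kg·m²·s⁻³.
kg·m²·s⁻³ is the base-SI form of the watt.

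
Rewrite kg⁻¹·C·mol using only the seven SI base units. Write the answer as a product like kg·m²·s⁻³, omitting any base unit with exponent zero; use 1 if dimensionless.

kg⁻¹·s·A·mol

C = s·A.
Combining: kg⁻¹·C·mol = kg⁻¹ · (s·A) · mol = kg⁻¹·s·A·mol.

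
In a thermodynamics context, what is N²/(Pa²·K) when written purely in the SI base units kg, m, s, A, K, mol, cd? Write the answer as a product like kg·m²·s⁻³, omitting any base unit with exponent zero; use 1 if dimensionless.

m⁴·K⁻¹

Pa = kg·m⁻¹·s⁻².
So Pa⁻² = kg⁻²·m²·s⁴.
N = kg·m·s⁻².
So N² = kg²·m²·s⁻⁴.
Combining: Pa⁻²·K⁻¹·N² = (kg⁻²·m²·s⁴) · K⁻¹ · (kg²·m²·s⁻⁴) = m⁴·K⁻¹.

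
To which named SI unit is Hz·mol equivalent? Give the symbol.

kat

Hz = s⁻¹.
Combining: Hz·mol = s⁻¹ · mol = s⁻¹·mol.
s⁻¹·mol is the base-SI form of the katal.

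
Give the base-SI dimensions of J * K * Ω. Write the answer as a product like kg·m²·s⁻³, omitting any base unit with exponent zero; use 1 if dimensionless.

J = N·m (work = force × distance),
    = kg·m²·s⁻².
Ω = V/A (resistance = voltage per current),
    = kg·m²·s⁻³·A⁻².
Combining: J·K·Ω = (kg·m²·s⁻²) · K · (kg·m²·s⁻³·A⁻²) = kg²·m⁴·s⁻⁵·A⁻²·K.

kg²·m⁴·s⁻⁵·A⁻²·K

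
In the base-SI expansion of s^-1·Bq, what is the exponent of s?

Bq = s⁻¹.
Combining: s⁻¹·Bq = s⁻¹ · s⁻¹ = s⁻².
The exponent of s is -2.

-2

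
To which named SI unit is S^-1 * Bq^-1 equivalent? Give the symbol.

H

S = kg⁻¹·m⁻²·s³·A².
So S⁻¹ = kg·m²·s⁻³·A⁻².
Bq = s⁻¹.
So Bq⁻¹ = s.
Combining: S⁻¹·Bq⁻¹ = (kg·m²·s⁻³·A⁻²) · s = kg·m²·s⁻²·A⁻².
kg·m²·s⁻²·A⁻² is the base-SI form of the henry.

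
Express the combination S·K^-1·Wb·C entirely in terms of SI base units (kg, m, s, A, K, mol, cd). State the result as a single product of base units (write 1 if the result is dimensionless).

s²·A²·K⁻¹

S = 1/Ω (conductance is reciprocal resistance),
    = kg⁻¹·m⁻²·s³·A².
Wb = V·s (flux: a volt is a weber per second),
    = kg·m²·s⁻²·A⁻¹.
C = A·s = s·A (charge = current × time).
Combining: S·K⁻¹·Wb·C = (kg⁻¹·m⁻²·s³·A²) · K⁻¹ · (kg·m²·s⁻²·A⁻¹) · (s·A) = s²·A²·K⁻¹.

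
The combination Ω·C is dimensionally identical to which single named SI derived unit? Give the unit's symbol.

Wb

Ω = V/A (resistance = voltage per current),
    = kg·m²·s⁻³·A⁻².
C = A·s = s·A (charge = current × time).
Combining: Ω·C = (kg·m²·s⁻³·A⁻²) · (s·A) = kg·m²·s⁻²·A⁻¹.
kg·m²·s⁻²·A⁻¹ is the base-SI form of the weber.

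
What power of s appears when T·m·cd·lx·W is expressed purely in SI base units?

T = Wb/m² (flux density = flux per area),
    = kg·s⁻²·A⁻¹.
lx = lm/m² (illuminance = luminous flux per area),
    = m⁻²·cd.
W = J/s (power = energy per time),
    = kg·m²·s⁻³.
Combining: T·m·cd·lx·W = (kg·s⁻²·A⁻¹) · m · cd · (m⁻²·cd) · (kg·m²·s⁻³) = kg²·m·s⁻⁵·A⁻¹·cd².
The exponent of s is -5.

-5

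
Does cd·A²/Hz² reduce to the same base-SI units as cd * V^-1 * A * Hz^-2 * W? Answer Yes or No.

Left side:
  Hz = s⁻¹.
  So Hz⁻² = s².
  Combining: cd·A²·Hz⁻² = cd · A² · s² = s²·A²·cd.
Right side:
  V = W/A (potential = power per current),
      = kg·m²·s⁻³·A⁻¹.
  So V⁻¹ = kg⁻¹·m⁻²·s³·A.
  Hz = 1/s = s⁻¹ (frequency is cycles per second).
  So Hz⁻² = s².
  W = J/s (power = energy per time),
      = kg·m²·s⁻³.
  Combining: cd·V⁻¹·A·Hz⁻²·W = cd · (kg⁻¹·m⁻²·s³·A) · A · s² · (kg·m²·s⁻³) = s²·A²·cd.
Both reduce to s²·A²·cd.

Yes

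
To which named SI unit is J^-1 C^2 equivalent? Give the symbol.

F

J = N·m (work = force × distance),
    = kg·m²·s⁻².
So J⁻¹ = kg⁻¹·m⁻²·s².
C = A·s = s·A (charge = current × time).
So C² = s²·A².
Combining: J⁻¹·C² = (kg⁻¹·m⁻²·s²) · (s²·A²) = kg⁻¹·m⁻²·s⁴·A².
kg⁻¹·m⁻²·s⁴·A² is the base-SI form of the farad.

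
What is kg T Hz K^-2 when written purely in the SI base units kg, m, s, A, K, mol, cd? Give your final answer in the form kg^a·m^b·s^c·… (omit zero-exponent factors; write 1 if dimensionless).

T = kg·s⁻²·A⁻¹.
Hz = s⁻¹.
Combining: kg·T·Hz·K⁻² = kg · (kg·s⁻²·A⁻¹) · s⁻¹ · K⁻² = kg²·s⁻³·A⁻¹·K⁻².

kg²·s⁻³·A⁻¹·K⁻²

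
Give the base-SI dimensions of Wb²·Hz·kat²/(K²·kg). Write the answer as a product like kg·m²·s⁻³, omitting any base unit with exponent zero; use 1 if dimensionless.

kg·m⁴·s⁻⁷·A⁻²·K⁻²·mol²

Wb = V·s (flux: a volt is a weber per second),
    = kg·m²·s⁻²·A⁻¹.
So Wb² = kg²·m⁴·s⁻⁴·A⁻².
Hz = 1/s = s⁻¹ (frequency is cycles per second).
kat = mol/s = s⁻¹·mol (catalytic activity).
So kat² = s⁻²·mol².
Combining: Wb²·K⁻²·Hz·kat²·kg⁻¹ = (kg²·m⁴·s⁻⁴·A⁻²) · K⁻² · s⁻¹ · (s⁻²·mol²) · kg⁻¹ = kg·m⁴·s⁻⁷·A⁻²·K⁻²·mol².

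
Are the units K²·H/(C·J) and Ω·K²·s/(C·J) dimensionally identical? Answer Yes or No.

Yes

Left side:
  C = A·s = s·A (charge = current × time).
  So C⁻¹ = s⁻¹·A⁻¹.
  H = Wb/A (inductance = flux per current),
      = kg·m²·s⁻²·A⁻².
  J = N·m (work = force × distance),
      = kg·m²·s⁻².
  So J⁻¹ = kg⁻¹·m⁻²·s².
  Combining: K²·C⁻¹·H·J⁻¹ = K² · (s⁻¹·A⁻¹) · (kg·m²·s⁻²·A⁻²) · (kg⁻¹·m⁻²·s²) = s⁻¹·A⁻³·K².
Right side:
  Ω = kg·m²·s⁻³·A⁻².
  C = s·A.
  So C⁻¹ = s⁻¹·A⁻¹.
  J = kg·m²·s⁻².
  So J⁻¹ = kg⁻¹·m⁻²·s².
  Combining: Ω·K²·C⁻¹·J⁻¹·s = (kg·m²·s⁻³·A⁻²) · K² · (s⁻¹·A⁻¹) · (kg⁻¹·m⁻²·s²) · s = s⁻¹·A⁻³·K².
Both reduce to s⁻¹·A⁻³·K².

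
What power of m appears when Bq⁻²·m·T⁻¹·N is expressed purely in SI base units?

Bq = s⁻¹.
So Bq⁻² = s².
T = kg·s⁻²·A⁻¹.
So T⁻¹ = kg⁻¹·s²·A.
N = kg·m·s⁻².
Combining: Bq⁻²·m·T⁻¹·N = s² · m · (kg⁻¹·s²·A) · (kg·m·s⁻²) = m²·s²·A.
The exponent of m is 2.

2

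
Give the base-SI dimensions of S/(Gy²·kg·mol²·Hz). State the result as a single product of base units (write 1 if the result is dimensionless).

Gy = J/kg (absorbed dose = energy per mass),
    = m²·s⁻².
So Gy⁻² = m⁻⁴·s⁴.
S = 1/Ω (conductance is reciprocal resistance),
    = kg⁻¹·m⁻²·s³·A².
Hz = 1/s = s⁻¹ (frequency is cycles per second).
So Hz⁻¹ = s.
Combining: Gy⁻²·kg⁻¹·mol⁻²·S·Hz⁻¹ = (m⁻⁴·s⁴) · kg⁻¹ · mol⁻² · (kg⁻¹·m⁻²·s³·A²) · s = kg⁻²·m⁻⁶·s⁸·A²·mol⁻².

kg⁻²·m⁻⁶·s⁸·A²·mol⁻²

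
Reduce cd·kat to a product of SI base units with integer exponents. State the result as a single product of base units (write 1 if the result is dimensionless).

kat = mol/s = s⁻¹·mol (catalytic activity).
Combining: cd·kat = cd · (s⁻¹·mol) = s⁻¹·mol·cd.

s⁻¹·mol·cd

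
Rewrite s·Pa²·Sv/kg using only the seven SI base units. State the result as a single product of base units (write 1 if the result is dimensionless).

kg·s⁻⁵

Pa = kg·m⁻¹·s⁻².
So Pa² = kg²·m⁻²·s⁻⁴.
Sv = m²·s⁻².
Combining: s·kg⁻¹·Pa²·Sv = s · kg⁻¹ · (kg²·m⁻²·s⁻⁴) · (m²·s⁻²) = kg·s⁻⁵.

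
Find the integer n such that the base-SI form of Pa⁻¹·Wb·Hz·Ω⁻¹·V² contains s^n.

Pa = N/m² (pressure = force per area),
    = kg·m⁻¹·s⁻².
So Pa⁻¹ = kg⁻¹·m·s².
Wb = V·s (flux: a volt is a weber per second),
    = kg·m²·s⁻²·A⁻¹.
Hz = 1/s = s⁻¹ (frequency is cycles per second).
Ω = V/A (resistance = voltage per current),
    = kg·m²·s⁻³·A⁻².
So Ω⁻¹ = kg⁻¹·m⁻²·s³·A².
V = W/A (potential = power per current),
    = kg·m²·s⁻³·A⁻¹.
So V² = kg²·m⁴·s⁻⁶·A⁻².
Combining: Pa⁻¹·Wb·Hz·Ω⁻¹·V² = (kg⁻¹·m·s²) · (kg·m²·s⁻²·A⁻¹) · s⁻¹ · (kg⁻¹·m⁻²·s³·A²) · (kg²·m⁴·s⁻⁶·A⁻²) = kg·m⁵·s⁻⁴·A⁻¹.
The exponent of s is -4.

-4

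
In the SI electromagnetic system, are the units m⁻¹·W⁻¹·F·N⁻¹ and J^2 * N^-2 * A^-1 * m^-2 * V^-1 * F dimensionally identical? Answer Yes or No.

Left side:
  W = J/s (power = energy per time),
      = kg·m²·s⁻³.
  So W⁻¹ = kg⁻¹·m⁻²·s³.
  F = C/V (capacitance = charge per voltage),
      = A·s/(kg·m²·s⁻³·A⁻¹) (substituting C and V),
      = kg⁻¹·m⁻²·s⁴·A².
  N = kg·m/s² = kg·m·s⁻² (force = mass × acceleration).
  So N⁻¹ = kg⁻¹·m⁻¹·s².
  Combining: m⁻¹·W⁻¹·F·N⁻¹ = m⁻¹ · (kg⁻¹·m⁻²·s³) · (kg⁻¹·m⁻²·s⁴·A²) · (kg⁻¹·m⁻¹·s²) = kg⁻³·m⁻⁶·s⁹·A².
Right side:
  J = N·m (work = force × distance),
      = kg·m²·s⁻².
  So J² = kg²·m⁴·s⁻⁴.
  N = kg·m/s² = kg·m·s⁻² (force = mass × acceleration).
  So N⁻² = kg⁻²·m⁻²·s⁴.
  V = W/A (potential = power per current),
      = kg·m²·s⁻³·A⁻¹.
  So V⁻¹ = kg⁻¹·m⁻²·s³·A.
  F = C/V (capacitance = charge per voltage),
      = A·s/(kg·m²·s⁻³·A⁻¹) (substituting C and V),
      = kg⁻¹·m⁻²·s⁴·A².
  Combining: J²·N⁻²·A⁻¹·m⁻²·V⁻¹·F = (kg²·m⁴·s⁻⁴) · (kg⁻²·m⁻²·s⁴) · A⁻¹ · m⁻² · (kg⁻¹·m⁻²·s³·A) · (kg⁻¹·m⁻²·s⁴·A²) = kg⁻²·m⁻⁴·s⁷·A².
Left is kg⁻³·m⁻⁶·s⁹·A²; right is kg⁻²·m⁻⁴·s⁷·A² — different.

No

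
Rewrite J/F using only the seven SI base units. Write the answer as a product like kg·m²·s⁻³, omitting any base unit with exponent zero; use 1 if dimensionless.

kg²·m⁴·s⁻⁶·A⁻²

J = N·m (work = force × distance),
    = kg·m²·s⁻².
F = C/V (capacitance = charge per voltage),
    = A·s/(kg·m²·s⁻³·A⁻¹) (substituting C and V),
    = kg⁻¹·m⁻²·s⁴·A².
So F⁻¹ = kg·m²·s⁻⁴·A⁻².
Combining: J·F⁻¹ = (kg·m²·s⁻²) · (kg·m²·s⁻⁴·A⁻²) = kg²·m⁴·s⁻⁶·A⁻².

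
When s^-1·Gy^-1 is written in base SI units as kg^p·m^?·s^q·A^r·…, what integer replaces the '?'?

Gy = J/kg (absorbed dose = energy per mass),
    = m²·s⁻².
So Gy⁻¹ = m⁻²·s².
Combining: s⁻¹·Gy⁻¹ = s⁻¹ · (m⁻²·s²) = m⁻²·s.
The exponent of m is -2.

-2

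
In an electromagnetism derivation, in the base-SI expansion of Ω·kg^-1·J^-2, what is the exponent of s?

Ω = V/A (resistance = voltage per current),
    = kg·m²·s⁻³·A⁻².
J = N·m (work = force × distance),
    = kg·m²·s⁻².
So J⁻² = kg⁻²·m⁻⁴·s⁴.
Combining: Ω·kg⁻¹·J⁻² = (kg·m²·s⁻³·A⁻²) · kg⁻¹ · (kg⁻²·m⁻⁴·s⁴) = kg⁻²·m⁻²·s·A⁻².
The exponent of s is 1.

1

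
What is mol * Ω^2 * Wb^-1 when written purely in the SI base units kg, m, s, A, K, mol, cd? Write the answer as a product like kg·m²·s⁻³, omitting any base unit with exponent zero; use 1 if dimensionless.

kg·m²·s⁻⁴·A⁻³·mol

Ω = kg·m²·s⁻³·A⁻².
So Ω² = kg²·m⁴·s⁻⁶·A⁻⁴.
Wb = kg·m²·s⁻²·A⁻¹.
So Wb⁻¹ = kg⁻¹·m⁻²·s²·A.
Combining: mol·Ω²·Wb⁻¹ = mol · (kg²·m⁴·s⁻⁶·A⁻⁴) · (kg⁻¹·m⁻²·s²·A) = kg·m²·s⁻⁴·A⁻³·mol.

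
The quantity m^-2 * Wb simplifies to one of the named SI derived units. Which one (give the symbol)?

T

Wb = V·s (flux: a volt is a weber per second),
    = kg·m²·s⁻²·A⁻¹.
Combining: m⁻²·Wb = m⁻² · (kg·m²·s⁻²·A⁻¹) = kg·s⁻²·A⁻¹.
kg·s⁻²·A⁻¹ is the base-SI form of the tesla.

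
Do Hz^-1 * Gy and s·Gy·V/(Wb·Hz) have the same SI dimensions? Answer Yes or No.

Yes

Left side:
  Hz = s⁻¹.
  So Hz⁻¹ = s.
  Gy = m²·s⁻².
  Combining: Hz⁻¹·Gy = s · (m²·s⁻²) = m²·s⁻¹.
Right side:
  Wb = V·s (flux: a volt is a weber per second),
      = kg·m²·s⁻²·A⁻¹.
  So Wb⁻¹ = kg⁻¹·m⁻²·s²·A.
  Gy = J/kg (absorbed dose = energy per mass),
      = m²·s⁻².
  V = W/A (potential = power per current),
      = kg·m²·s⁻³·A⁻¹.
  Hz = 1/s = s⁻¹ (frequency is cycles per second).
  So Hz⁻¹ = s.
  Combining: s·Wb⁻¹·Gy·V·Hz⁻¹ = s · (kg⁻¹·m⁻²·s²·A) · (m²·s⁻²) · (kg·m²·s⁻³·A⁻¹) · s = m²·s⁻¹.
Both reduce to m²·s⁻¹.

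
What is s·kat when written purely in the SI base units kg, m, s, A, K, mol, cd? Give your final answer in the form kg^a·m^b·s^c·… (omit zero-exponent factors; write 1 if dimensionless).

kat = mol/s = s⁻¹·mol (catalytic activity).
Combining: s·kat = s · (s⁻¹·mol) = mol.

mol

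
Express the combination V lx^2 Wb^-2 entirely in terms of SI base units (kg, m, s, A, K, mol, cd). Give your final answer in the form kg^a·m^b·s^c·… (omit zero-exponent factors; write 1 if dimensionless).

V = W/A (potential = power per current),
    = kg·m²·s⁻³·A⁻¹.
lx = lm/m² (illuminance = luminous flux per area),
    = m⁻²·cd.
So lx² = m⁻⁴·cd².
Wb = V·s (flux: a volt is a weber per second),
    = kg·m²·s⁻²·A⁻¹.
So Wb⁻² = kg⁻²·m⁻⁴·s⁴·A².
Combining: V·lx²·Wb⁻² = (kg·m²·s⁻³·A⁻¹) · (m⁻⁴·cd²) · (kg⁻²·m⁻⁴·s⁴·A²) = kg⁻¹·m⁻⁶·s·A·cd².

kg⁻¹·m⁻⁶·s·A·cd²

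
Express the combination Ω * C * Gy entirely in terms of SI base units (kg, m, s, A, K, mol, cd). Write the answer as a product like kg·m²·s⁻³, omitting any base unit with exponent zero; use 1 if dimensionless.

kg·m⁴·s⁻⁴·A⁻¹

Ω = kg·m²·s⁻³·A⁻².
C = s·A.
Gy = m²·s⁻².
Combining: Ω·C·Gy = (kg·m²·s⁻³·A⁻²) · (s·A) · (m²·s⁻²) = kg·m⁴·s⁻⁴·A⁻¹.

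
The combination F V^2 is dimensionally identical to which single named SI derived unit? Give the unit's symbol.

F = kg⁻¹·m⁻²·s⁴·A².
V = kg·m²·s⁻³·A⁻¹.
So V² = kg²·m⁴·s⁻⁶·A⁻².
Combining: F·V² = (kg⁻¹·m⁻²·s⁴·A²) · (kg²·m⁴·s⁻⁶·A⁻²) = kg·m²·s⁻².
kg·m²·s⁻² is the base-SI form of the joule.

J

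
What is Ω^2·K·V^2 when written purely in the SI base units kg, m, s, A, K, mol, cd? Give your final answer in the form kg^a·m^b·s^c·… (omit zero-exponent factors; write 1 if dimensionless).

Ω = V/A (resistance = voltage per current),
    = kg·m²·s⁻³·A⁻².
So Ω² = kg²·m⁴·s⁻⁶·A⁻⁴.
V = W/A (potential = power per current),
    = kg·m²·s⁻³·A⁻¹.
So V² = kg²·m⁴·s⁻⁶·A⁻².
Combining: Ω²·K·V² = (kg²·m⁴·s⁻⁶·A⁻⁴) · K · (kg²·m⁴·s⁻⁶·A⁻²) = kg⁴·m⁸·s⁻¹²·A⁻⁶·K.

kg⁴·m⁸·s⁻¹²·A⁻⁶·K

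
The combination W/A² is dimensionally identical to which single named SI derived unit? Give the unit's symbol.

Ω

W = J/s (power = energy per time),
    = kg·m²·s⁻³.
Combining: W·A⁻² = (kg·m²·s⁻³) · A⁻² = kg·m²·s⁻³·A⁻².
kg·m²·s⁻³·A⁻² is the base-SI form of the ohm.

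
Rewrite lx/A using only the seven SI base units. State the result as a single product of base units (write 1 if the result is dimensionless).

lx = lm/m² (illuminance = luminous flux per area),
    = m⁻²·cd.
Combining: lx·A⁻¹ = (m⁻²·cd) · A⁻¹ = m⁻²·A⁻¹·cd.

m⁻²·A⁻¹·cd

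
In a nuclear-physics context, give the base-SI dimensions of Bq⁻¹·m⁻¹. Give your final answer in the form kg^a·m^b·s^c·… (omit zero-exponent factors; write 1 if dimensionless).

m⁻¹·s

Bq = 1/s = s⁻¹ (activity is decays per second).
So Bq⁻¹ = s.
Combining: Bq⁻¹·m⁻¹ = s · m⁻¹ = m⁻¹·s.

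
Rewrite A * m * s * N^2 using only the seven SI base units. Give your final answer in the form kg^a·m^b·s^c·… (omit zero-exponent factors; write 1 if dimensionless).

kg²·m³·s⁻³·A

N = kg·m/s² = kg·m·s⁻² (force = mass × acceleration).
So N² = kg²·m²·s⁻⁴.
Combining: A·m·s·N² = A · m · s · (kg²·m²·s⁻⁴) = kg²·m³·s⁻³·A.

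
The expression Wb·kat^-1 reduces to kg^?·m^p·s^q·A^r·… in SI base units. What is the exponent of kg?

Wb = V·s (flux: a volt is a weber per second),
    = kg·m²·s⁻²·A⁻¹.
kat = mol/s = s⁻¹·mol (catalytic activity).
So kat⁻¹ = s·mol⁻¹.
Combining: Wb·kat⁻¹ = (kg·m²·s⁻²·A⁻¹) · (s·mol⁻¹) = kg·m²·s⁻¹·A⁻¹·mol⁻¹.
The exponent of kg is 1.

1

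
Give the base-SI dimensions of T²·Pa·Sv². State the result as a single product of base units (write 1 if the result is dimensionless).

kg³·m³·s⁻¹⁰·A⁻²

T = Wb/m² (flux density = flux per area),
    = kg·s⁻²·A⁻¹.
So T² = kg²·s⁻⁴·A⁻².
Pa = N/m² (pressure = force per area),
    = kg·m⁻¹·s⁻².
Sv = J/kg (equivalent dose = energy per mass),
    = m²·s⁻².
So Sv² = m⁴·s⁻⁴.
Combining: T²·Pa·Sv² = (kg²·s⁻⁴·A⁻²) · (kg·m⁻¹·s⁻²) · (m⁴·s⁻⁴) = kg³·m³·s⁻¹⁰·A⁻².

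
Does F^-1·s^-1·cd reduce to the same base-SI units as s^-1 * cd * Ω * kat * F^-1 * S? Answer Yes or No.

No

Left side:
  F = C/V (capacitance = charge per voltage),
      = A·s/(kg·m²·s⁻³·A⁻¹) (substituting C and V),
      = kg⁻¹·m⁻²·s⁴·A².
  So F⁻¹ = kg·m²·s⁻⁴·A⁻².
  Combining: F⁻¹·s⁻¹·cd = (kg·m²·s⁻⁴·A⁻²) · s⁻¹ · cd = kg·m²·s⁻⁵·A⁻²·cd.
Right side:
  Ω = kg·m²·s⁻³·A⁻².
  kat = s⁻¹·mol.
  F = kg⁻¹·m⁻²·s⁴·A².
  So F⁻¹ = kg·m²·s⁻⁴·A⁻².
  S = kg⁻¹·m⁻²·s³·A².
  Combining: s⁻¹·cd·Ω·kat·F⁻¹·S = s⁻¹ · cd · (kg·m²·s⁻³·A⁻²) · (s⁻¹·mol) · (kg·m²·s⁻⁴·A⁻²) · (kg⁻¹·m⁻²·s³·A²) = kg·m²·s⁻⁶·A⁻²·mol·cd.
Left is kg·m²·s⁻⁵·A⁻²·cd; right is kg·m²·s⁻⁶·A⁻²·mol·cd — different.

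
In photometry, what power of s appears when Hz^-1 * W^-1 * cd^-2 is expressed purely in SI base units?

Hz = 1/s = s⁻¹ (frequency is cycles per second).
So Hz⁻¹ = s.
W = J/s (power = energy per time),
    = kg·m²·s⁻³.
So W⁻¹ = kg⁻¹·m⁻²·s³.
Combining: Hz⁻¹·W⁻¹·cd⁻² = s · (kg⁻¹·m⁻²·s³) · cd⁻² = kg⁻¹·m⁻²·s⁴·cd⁻².
The exponent of s is 4.

4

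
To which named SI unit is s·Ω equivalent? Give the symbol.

H

Ω = V/A (resistance = voltage per current),
    = kg·m²·s⁻³·A⁻².
Combining: s·Ω = s · (kg·m²·s⁻³·A⁻²) = kg·m²·s⁻²·A⁻².
kg·m²·s⁻²·A⁻² is the base-SI form of the henry.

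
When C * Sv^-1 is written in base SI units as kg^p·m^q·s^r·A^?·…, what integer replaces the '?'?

C = s·A.
Sv = m²·s⁻².
So Sv⁻¹ = m⁻²·s².
Combining: C·Sv⁻¹ = (s·A) · (m⁻²·s²) = m⁻²·s³·A.
The exponent of A is 1.

1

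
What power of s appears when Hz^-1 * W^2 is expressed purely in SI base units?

Hz = 1/s = s⁻¹ (frequency is cycles per second).
So Hz⁻¹ = s.
W = J/s (power = energy per time),
    = kg·m²·s⁻³.
So W² = kg²·m⁴·s⁻⁶.
Combining: Hz⁻¹·W² = s · (kg²·m⁴·s⁻⁶) = kg²·m⁴·s⁻⁵.
The exponent of s is -5.

-5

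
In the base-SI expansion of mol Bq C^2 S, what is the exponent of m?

Bq = 1/s = s⁻¹ (activity is decays per second).
C = A·s = s·A (charge = current × time).
So C² = s²·A².
S = 1/Ω (conductance is reciprocal resistance),
    = kg⁻¹·m⁻²·s³·A².
Combining: mol·Bq·C²·S = mol · s⁻¹ · (s²·A²) · (kg⁻¹·m⁻²·s³·A²) = kg⁻¹·m⁻²·s⁴·A⁴·mol.
The exponent of m is -2.

-2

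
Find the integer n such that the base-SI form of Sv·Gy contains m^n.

4

Sv = m²·s⁻².
Gy = m²·s⁻².
Combining: Sv·Gy = (m²·s⁻²) · (m²·s⁻²) = m⁴·s⁻⁴.
The exponent of m is 4.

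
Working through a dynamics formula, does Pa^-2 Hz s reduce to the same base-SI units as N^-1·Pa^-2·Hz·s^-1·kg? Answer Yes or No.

Left side:
  Pa = N/m² (pressure = force per area),
      = kg·m⁻¹·s⁻².
  So Pa⁻² = kg⁻²·m²·s⁴.
  Hz = 1/s = s⁻¹ (frequency is cycles per second).
  Combining: Pa⁻²·Hz·s = (kg⁻²·m²·s⁴) · s⁻¹ · s = kg⁻²·m²·s⁴.
Right side:
  N = kg·m/s² = kg·m·s⁻² (force = mass × acceleration).
  So N⁻¹ = kg⁻¹·m⁻¹·s².
  Pa = N/m² (pressure = force per area),
      = kg·m⁻¹·s⁻².
  So Pa⁻² = kg⁻²·m²·s⁴.
  Hz = 1/s = s⁻¹ (frequency is cycles per second).
  Combining: N⁻¹·Pa⁻²·Hz·s⁻¹·kg = (kg⁻¹·m⁻¹·s²) · (kg⁻²·m²·s⁴) · s⁻¹ · s⁻¹ · kg = kg⁻²·m·s⁴.
Left is kg⁻²·m²·s⁴; right is kg⁻²·m·s⁴ — different.

No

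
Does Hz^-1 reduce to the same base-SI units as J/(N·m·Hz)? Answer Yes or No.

Yes

Left side:
  Hz = s⁻¹.
  So Hz⁻¹ = s.
Right side:
  N = kg·m/s² = kg·m·s⁻² (force = mass × acceleration).
  So N⁻¹ = kg⁻¹·m⁻¹·s².
  J = N·m (work = force × distance),
      = kg·m²·s⁻².
  Hz = 1/s = s⁻¹ (frequency is cycles per second).
  So Hz⁻¹ = s.
  Combining: N⁻¹·J·m⁻¹·Hz⁻¹ = (kg⁻¹·m⁻¹·s²) · (kg·m²·s⁻²) · m⁻¹ · s = s.
Both reduce to s.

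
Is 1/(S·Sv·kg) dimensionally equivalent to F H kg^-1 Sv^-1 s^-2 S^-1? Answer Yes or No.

Yes

Left side:
  S = kg⁻¹·m⁻²·s³·A².
  So S⁻¹ = kg·m²·s⁻³·A⁻².
  Sv = m²·s⁻².
  So Sv⁻¹ = m⁻²·s².
  Combining: S⁻¹·Sv⁻¹·kg⁻¹ = (kg·m²·s⁻³·A⁻²) · (m⁻²·s²) · kg⁻¹ = s⁻¹·A⁻².
Right side:
  F = kg⁻¹·m⁻²·s⁴·A².
  H = kg·m²·s⁻²·A⁻².
  Sv = m²·s⁻².
  So Sv⁻¹ = m⁻²·s².
  S = kg⁻¹·m⁻²·s³·A².
  So S⁻¹ = kg·m²·s⁻³·A⁻².
  Combining: F·H·kg⁻¹·Sv⁻¹·s⁻²·S⁻¹ = (kg⁻¹·m⁻²·s⁴·A²) · (kg·m²·s⁻²·A⁻²) · kg⁻¹ · (m⁻²·s²) · s⁻² · (kg·m²·s⁻³·A⁻²) = s⁻¹·A⁻².
Both reduce to s⁻¹·A⁻².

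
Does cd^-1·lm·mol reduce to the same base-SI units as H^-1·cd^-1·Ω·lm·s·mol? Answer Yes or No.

Left side:
  lm = cd·sr = cd (luminous flux; sr is dimensionless).
  Combining: cd⁻¹·lm·mol = cd⁻¹ · cd · mol = mol.
Right side:
  H = Wb/A (inductance = flux per current),
      = kg·m²·s⁻²·A⁻².
  So H⁻¹ = kg⁻¹·m⁻²·s²·A².
  Ω = V/A (resistance = voltage per current),
      = kg·m²·s⁻³·A⁻².
  lm = cd·sr = cd (luminous flux; sr is dimensionless).
  Combining: H⁻¹·cd⁻¹·Ω·lm·s·mol = (kg⁻¹·m⁻²·s²·A²) · cd⁻¹ · (kg·m²·s⁻³·A⁻²) · cd · s · mol = mol.
Both reduce to mol.

Yes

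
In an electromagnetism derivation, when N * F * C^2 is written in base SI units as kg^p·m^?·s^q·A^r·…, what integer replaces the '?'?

N = kg·m/s² = kg·m·s⁻² (force = mass × acceleration).
F = C/V (capacitance = charge per voltage),
    = A·s/(kg·m²·s⁻³·A⁻¹) (substituting C and V),
    = kg⁻¹·m⁻²·s⁴·A².
C = A·s = s·A (charge = current × time).
So C² = s²·A².
Combining: N·F·C² = (kg·m·s⁻²) · (kg⁻¹·m⁻²·s⁴·A²) · (s²·A²) = m⁻¹·s⁴·A⁴.
The exponent of m is -1.

-1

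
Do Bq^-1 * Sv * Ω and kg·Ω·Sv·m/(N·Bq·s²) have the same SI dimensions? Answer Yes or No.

Yes

Left side:
  Bq = 1/s = s⁻¹ (activity is decays per second).
  So Bq⁻¹ = s.
  Sv = J/kg (equivalent dose = energy per mass),
      = m²·s⁻².
  Ω = V/A (resistance = voltage per current),
      = kg·m²·s⁻³·A⁻².
  Combining: Bq⁻¹·Sv·Ω = s · (m²·s⁻²) · (kg·m²·s⁻³·A⁻²) = kg·m⁴·s⁻⁴·A⁻².
Right side:
  Ω = V/A (resistance = voltage per current),
      = kg·m²·s⁻³·A⁻².
  N = kg·m/s² = kg·m·s⁻² (force = mass × acceleration).
  So N⁻¹ = kg⁻¹·m⁻¹·s².
  Sv = J/kg (equivalent dose = energy per mass),
      = m²·s⁻².
  Bq = 1/s = s⁻¹ (activity is decays per second).
  So Bq⁻¹ = s.
  Combining: kg·Ω·N⁻¹·Sv·m·Bq⁻¹·s⁻² = kg · (kg·m²·s⁻³·A⁻²) · (kg⁻¹·m⁻¹·s²) · (m²·s⁻²) · m · s · s⁻² = kg·m⁴·s⁻⁴·A⁻².
Both reduce to kg·m⁴·s⁻⁴·A⁻².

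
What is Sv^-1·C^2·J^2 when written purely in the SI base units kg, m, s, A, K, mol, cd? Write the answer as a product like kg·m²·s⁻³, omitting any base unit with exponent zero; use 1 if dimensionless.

Sv = J/kg (equivalent dose = energy per mass),
    = m²·s⁻².
So Sv⁻¹ = m⁻²·s².
C = A·s = s·A (charge = current × time).
So C² = s²·A².
J = N·m (work = force × distance),
    = kg·m²·s⁻².
So J² = kg²·m⁴·s⁻⁴.
Combining: Sv⁻¹·C²·J² = (m⁻²·s²) · (s²·A²) · (kg²·m⁴·s⁻⁴) = kg²·m²·A².

kg²·m²·A²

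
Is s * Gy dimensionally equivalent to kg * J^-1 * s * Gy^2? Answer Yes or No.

Left side:
  Gy = J/kg (absorbed dose = energy per mass),
      = m²·s⁻².
  Combining: s·Gy = s · (m²·s⁻²) = m²·s⁻¹.
Right side:
  J = kg·m²·s⁻².
  So J⁻¹ = kg⁻¹·m⁻²·s².
  Gy = m²·s⁻².
  So Gy² = m⁴·s⁻⁴.
  Combining: kg·J⁻¹·s·Gy² = kg · (kg⁻¹·m⁻²·s²) · s · (m⁴·s⁻⁴) = m²·s⁻¹.
Both reduce to m²·s⁻¹.

Yes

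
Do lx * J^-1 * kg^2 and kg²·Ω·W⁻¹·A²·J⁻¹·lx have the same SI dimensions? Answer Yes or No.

Yes

Left side:
  lx = lm/m² (illuminance = luminous flux per area),
      = m⁻²·cd.
  J = N·m (work = force × distance),
      = kg·m²·s⁻².
  So J⁻¹ = kg⁻¹·m⁻²·s².
  Combining: lx·J⁻¹·kg² = (m⁻²·cd) · (kg⁻¹·m⁻²·s²) · kg² = kg·m⁻⁴·s²·cd.
Right side:
  Ω = kg·m²·s⁻³·A⁻².
  W = kg·m²·s⁻³.
  So W⁻¹ = kg⁻¹·m⁻²·s³.
  J = kg·m²·s⁻².
  So J⁻¹ = kg⁻¹·m⁻²·s².
  lx = m⁻²·cd.
  Combining: kg²·Ω·W⁻¹·A²·J⁻¹·lx = kg² · (kg·m²·s⁻³·A⁻²) · (kg⁻¹·m⁻²·s³) · A² · (kg⁻¹·m⁻²·s²) · (m⁻²·cd) = kg·m⁻⁴·s²·cd.
Both reduce to kg·m⁻⁴·s²·cd.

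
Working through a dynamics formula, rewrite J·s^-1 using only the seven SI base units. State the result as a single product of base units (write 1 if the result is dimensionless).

J = kg·m²·s⁻².
Combining: J·s⁻¹ = (kg·m²·s⁻²) · s⁻¹ = kg·m²·s⁻³.

kg·m²·s⁻³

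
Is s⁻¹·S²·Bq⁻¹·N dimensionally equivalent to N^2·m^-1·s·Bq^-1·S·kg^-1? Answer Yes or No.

Left side:
  S = 1/Ω (conductance is reciprocal resistance),
      = kg⁻¹·m⁻²·s³·A².
  So S² = kg⁻²·m⁻⁴·s⁶·A⁴.
  Bq = 1/s = s⁻¹ (activity is decays per second).
  So Bq⁻¹ = s.
  N = kg·m/s² = kg·m·s⁻² (force = mass × acceleration).
  Combining: s⁻¹·S²·Bq⁻¹·N = s⁻¹ · (kg⁻²·m⁻⁴·s⁶·A⁴) · s · (kg·m·s⁻²) = kg⁻¹·m⁻³·s⁴·A⁴.
Right side:
  N = kg·m/s² = kg·m·s⁻² (force = mass × acceleration).
  So N² = kg²·m²·s⁻⁴.
  Bq = 1/s = s⁻¹ (activity is decays per second).
  So Bq⁻¹ = s.
  S = 1/Ω (conductance is reciprocal resistance),
      = kg⁻¹·m⁻²·s³·A².
  Combining: N²·m⁻¹·s·Bq⁻¹·S·kg⁻¹ = (kg²·m²·s⁻⁴) · m⁻¹ · s · s · (kg⁻¹·m⁻²·s³·A²) · kg⁻¹ = m⁻¹·s·A².
Left is kg⁻¹·m⁻³·s⁴·A⁴; right is m⁻¹·s·A² — different.

No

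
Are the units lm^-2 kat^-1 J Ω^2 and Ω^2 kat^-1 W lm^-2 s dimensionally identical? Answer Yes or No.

Yes

Left side:
  lm = cd·sr = cd (luminous flux; sr is dimensionless).
  So lm⁻² = cd⁻².
  kat = mol/s = s⁻¹·mol (catalytic activity).
  So kat⁻¹ = s·mol⁻¹.
  J = N·m (work = force × distance),
      = kg·m²·s⁻².
  Ω = V/A (resistance = voltage per current),
      = kg·m²·s⁻³·A⁻².
  So Ω² = kg²·m⁴·s⁻⁶·A⁻⁴.
  Combining: lm⁻²·kat⁻¹·J·Ω² = cd⁻² · (s·mol⁻¹) · (kg·m²·s⁻²) · (kg²·m⁴·s⁻⁶·A⁻⁴) = kg³·m⁶·s⁻⁷·A⁻⁴·mol⁻¹·cd⁻².
Right side:
  Ω = V/A (resistance = voltage per current),
      = kg·m²·s⁻³·A⁻².
  So Ω² = kg²·m⁴·s⁻⁶·A⁻⁴.
  kat = mol/s = s⁻¹·mol (catalytic activity).
  So kat⁻¹ = s·mol⁻¹.
  W = J/s (power = energy per time),
      = kg·m²·s⁻³.
  lm = cd·sr = cd (luminous flux; sr is dimensionless).
  So lm⁻² = cd⁻².
  Combining: Ω²·kat⁻¹·W·lm⁻²·s = (kg²·m⁴·s⁻⁶·A⁻⁴) · (s·mol⁻¹) · (kg·m²·s⁻³) · cd⁻² · s = kg³·m⁶·s⁻⁷·A⁻⁴·mol⁻¹·cd⁻².
Both reduce to kg³·m⁶·s⁻⁷·A⁻⁴·mol⁻¹·cd⁻².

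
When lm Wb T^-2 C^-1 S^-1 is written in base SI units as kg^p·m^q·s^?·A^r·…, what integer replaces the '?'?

lm = cd·sr = cd (luminous flux; sr is dimensionless).
Wb = V·s (flux: a volt is a weber per second),
    = kg·m²·s⁻²·A⁻¹.
T = Wb/m² (flux density = flux per area),
    = kg·s⁻²·A⁻¹.
So T⁻² = kg⁻²·s⁴·A².
C = A·s = s·A (charge = current × time).
So C⁻¹ = s⁻¹·A⁻¹.
S = 1/Ω (conductance is reciprocal resistance),
    = kg⁻¹·m⁻²·s³·A².
So S⁻¹ = kg·m²·s⁻³·A⁻².
Combining: lm·Wb·T⁻²·C⁻¹·S⁻¹ = cd · (kg·m²·s⁻²·A⁻¹) · (kg⁻²·s⁴·A²) · (s⁻¹·A⁻¹) · (kg·m²·s⁻³·A⁻²) = m⁴·s⁻²·A⁻²·cd.
The exponent of s is -2.

-2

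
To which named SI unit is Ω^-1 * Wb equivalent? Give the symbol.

C

Ω = kg·m²·s⁻³·A⁻².
So Ω⁻¹ = kg⁻¹·m⁻²·s³·A².
Wb = kg·m²·s⁻²·A⁻¹.
Combining: Ω⁻¹·Wb = (kg⁻¹·m⁻²·s³·A²) · (kg·m²·s⁻²·A⁻¹) = s·A.
s·A is the base-SI form of the coulomb.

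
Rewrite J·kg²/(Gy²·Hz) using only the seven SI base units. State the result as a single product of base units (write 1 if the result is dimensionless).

Gy = m²·s⁻².
So Gy⁻² = m⁻⁴·s⁴.
J = kg·m²·s⁻².
Hz = s⁻¹.
So Hz⁻¹ = s.
Combining: Gy⁻²·J·Hz⁻¹·kg² = (m⁻⁴·s⁴) · (kg·m²·s⁻²) · s · kg² = kg³·m⁻²·s³.

kg³·m⁻²·s³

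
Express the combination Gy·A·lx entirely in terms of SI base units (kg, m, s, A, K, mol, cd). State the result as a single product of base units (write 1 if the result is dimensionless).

Gy = J/kg (absorbed dose = energy per mass),
    = m²·s⁻².
lx = lm/m² (illuminance = luminous flux per area),
    = m⁻²·cd.
Combining: Gy·A·lx = (m²·s⁻²) · A · (m⁻²·cd) = s⁻²·A·cd.

s⁻²·A·cd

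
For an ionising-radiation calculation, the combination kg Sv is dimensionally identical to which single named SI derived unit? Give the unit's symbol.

Sv = J/kg (equivalent dose = energy per mass),
    = m²·s⁻².
Combining: kg·Sv = kg · (m²·s⁻²) = kg·m²·s⁻².
kg·m²·s⁻² is the base-SI form of the joule.

J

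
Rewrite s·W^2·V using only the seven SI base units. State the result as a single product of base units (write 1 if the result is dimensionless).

W = J/s (power = energy per time),
    = kg·m²·s⁻³.
So W² = kg²·m⁴·s⁻⁶.
V = W/A (potential = power per current),
    = kg·m²·s⁻³·A⁻¹.
Combining: s·W²·V = s · (kg²·m⁴·s⁻⁶) · (kg·m²·s⁻³·A⁻¹) = kg³·m⁶·s⁻⁸·A⁻¹.

kg³·m⁶·s⁻⁸·A⁻¹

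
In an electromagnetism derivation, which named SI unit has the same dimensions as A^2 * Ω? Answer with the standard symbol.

Ω = kg·m²·s⁻³·A⁻².
Combining: A²·Ω = A² · (kg·m²·s⁻³·A⁻²) = kg·m²·s⁻³.
kg·m²·s⁻³ is the base-SI form of the watt.

W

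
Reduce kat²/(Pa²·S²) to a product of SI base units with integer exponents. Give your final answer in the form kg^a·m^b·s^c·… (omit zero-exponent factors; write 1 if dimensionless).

Pa = kg·m⁻¹·s⁻².
So Pa⁻² = kg⁻²·m²·s⁴.
kat = s⁻¹·mol.
So kat² = s⁻²·mol².
S = kg⁻¹·m⁻²·s³·A².
So S⁻² = kg²·m⁴·s⁻⁶·A⁻⁴.
Combining: Pa⁻²·kat²·S⁻² = (kg⁻²·m²·s⁴) · (s⁻²·mol²) · (kg²·m⁴·s⁻⁶·A⁻⁴) = m⁶·s⁻⁴·A⁻⁴·mol².

m⁶·s⁻⁴·A⁻⁴·mol²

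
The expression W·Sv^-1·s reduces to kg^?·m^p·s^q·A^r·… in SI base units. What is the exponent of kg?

1

W = kg·m²·s⁻³.
Sv = m²·s⁻².
So Sv⁻¹ = m⁻²·s².
Combining: W·Sv⁻¹·s = (kg·m²·s⁻³) · (m⁻²·s²) · s = kg.
The exponent of kg is 1.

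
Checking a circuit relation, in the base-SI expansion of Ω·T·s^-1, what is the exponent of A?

Ω = V/A (resistance = voltage per current),
    = kg·m²·s⁻³·A⁻².
T = Wb/m² (flux density = flux per area),
    = kg·s⁻²·A⁻¹.
Combining: Ω·T·s⁻¹ = (kg·m²·s⁻³·A⁻²) · (kg·s⁻²·A⁻¹) · s⁻¹ = kg²·m²·s⁻⁶·A⁻³.
The exponent of A is -3.

-3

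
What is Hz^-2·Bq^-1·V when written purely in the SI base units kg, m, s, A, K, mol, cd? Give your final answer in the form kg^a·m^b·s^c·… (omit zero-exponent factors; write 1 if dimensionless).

kg·m²·A⁻¹

Hz = s⁻¹.
So Hz⁻² = s².
Bq = s⁻¹.
So Bq⁻¹ = s.
V = kg·m²·s⁻³·A⁻¹.
Combining: Hz⁻²·Bq⁻¹·V = s² · s · (kg·m²·s⁻³·A⁻¹) = kg·m²·A⁻¹.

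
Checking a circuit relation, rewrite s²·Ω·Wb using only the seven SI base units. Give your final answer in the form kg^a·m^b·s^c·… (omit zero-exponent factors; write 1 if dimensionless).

kg²·m⁴·s⁻³·A⁻³

Ω = kg·m²·s⁻³·A⁻².
Wb = kg·m²·s⁻²·A⁻¹.
Combining: s²·Ω·Wb = s² · (kg·m²·s⁻³·A⁻²) · (kg·m²·s⁻²·A⁻¹) = kg²·m⁴·s⁻³·A⁻³.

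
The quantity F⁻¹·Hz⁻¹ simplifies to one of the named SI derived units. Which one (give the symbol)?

F = kg⁻¹·m⁻²·s⁴·A².
So F⁻¹ = kg·m²·s⁻⁴·A⁻².
Hz = s⁻¹.
So Hz⁻¹ = s.
Combining: F⁻¹·Hz⁻¹ = (kg·m²·s⁻⁴·A⁻²) · s = kg·m²·s⁻³·A⁻².
kg·m²·s⁻³·A⁻² is the base-SI form of the ohm.

Ω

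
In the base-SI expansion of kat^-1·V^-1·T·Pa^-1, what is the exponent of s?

kat = s⁻¹·mol.
So kat⁻¹ = s·mol⁻¹.
V = kg·m²·s⁻³·A⁻¹.
So V⁻¹ = kg⁻¹·m⁻²·s³·A.
T = kg·s⁻²·A⁻¹.
Pa = kg·m⁻¹·s⁻².
So Pa⁻¹ = kg⁻¹·m·s².
Combining: kat⁻¹·V⁻¹·T·Pa⁻¹ = (s·mol⁻¹) · (kg⁻¹·m⁻²·s³·A) · (kg·s⁻²·A⁻¹) · (kg⁻¹·m·s²) = kg⁻¹·m⁻¹·s⁴·mol⁻¹.
The exponent of s is 4.

4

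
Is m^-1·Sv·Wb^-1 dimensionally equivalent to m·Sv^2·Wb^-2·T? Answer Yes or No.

Left side:
  Sv = m²·s⁻².
  Wb = kg·m²·s⁻²·A⁻¹.
  So Wb⁻¹ = kg⁻¹·m⁻²·s²·A.
  Combining: m⁻¹·Sv·Wb⁻¹ = m⁻¹ · (m²·s⁻²) · (kg⁻¹·m⁻²·s²·A) = kg⁻¹·m⁻¹·A.
Right side:
  Sv = m²·s⁻².
  So Sv² = m⁴·s⁻⁴.
  Wb = kg·m²·s⁻²·A⁻¹.
  So Wb⁻² = kg⁻²·m⁻⁴·s⁴·A².
  T = kg·s⁻²·A⁻¹.
  Combining: m·Sv²·Wb⁻²·T = m · (m⁴·s⁻⁴) · (kg⁻²·m⁻⁴·s⁴·A²) · (kg·s⁻²·A⁻¹) = kg⁻¹·m·s⁻²·A.
Left is kg⁻¹·m⁻¹·A; right is kg⁻¹·m·s⁻²·A — different.

No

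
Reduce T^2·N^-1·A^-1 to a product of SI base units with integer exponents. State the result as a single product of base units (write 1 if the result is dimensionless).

kg·m⁻¹·s⁻²·A⁻³

T = Wb/m² (flux density = flux per area),
    = kg·s⁻²·A⁻¹.
So T² = kg²·s⁻⁴·A⁻².
N = kg·m/s² = kg·m·s⁻² (force = mass × acceleration).
So N⁻¹ = kg⁻¹·m⁻¹·s².
Combining: T²·N⁻¹·A⁻¹ = (kg²·s⁻⁴·A⁻²) · (kg⁻¹·m⁻¹·s²) · A⁻¹ = kg·m⁻¹·s⁻²·A⁻³.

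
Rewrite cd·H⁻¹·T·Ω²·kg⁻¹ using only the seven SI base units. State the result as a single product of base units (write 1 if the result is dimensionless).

kg·m²·s⁻⁶·A⁻³·cd

H = kg·m²·s⁻²·A⁻².
So H⁻¹ = kg⁻¹·m⁻²·s²·A².
T = kg·s⁻²·A⁻¹.
Ω = kg·m²·s⁻³·A⁻².
So Ω² = kg²·m⁴·s⁻⁶·A⁻⁴.
Combining: cd·H⁻¹·T·Ω²·kg⁻¹ = cd · (kg⁻¹·m⁻²·s²·A²) · (kg·s⁻²·A⁻¹) · (kg²·m⁴·s⁻⁶·A⁻⁴) · kg⁻¹ = kg·m²·s⁻⁶·A⁻³·cd.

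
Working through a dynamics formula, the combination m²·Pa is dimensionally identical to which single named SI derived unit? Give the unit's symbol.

N

Pa = N/m² (pressure = force per area),
    = kg·m⁻¹·s⁻².
Combining: m²·Pa = m² · (kg·m⁻¹·s⁻²) = kg·m·s⁻².
kg·m·s⁻² is the base-SI form of the newton.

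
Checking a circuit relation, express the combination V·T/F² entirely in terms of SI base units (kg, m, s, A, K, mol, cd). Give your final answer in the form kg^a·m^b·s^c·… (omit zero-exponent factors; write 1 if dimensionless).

F = C/V (capacitance = charge per voltage),
    = A·s/(kg·m²·s⁻³·A⁻¹) (substituting C and V),
    = kg⁻¹·m⁻²·s⁴·A².
So F⁻² = kg²·m⁴·s⁻⁸·A⁻⁴.
V = W/A (potential = power per current),
    = kg·m²·s⁻³·A⁻¹.
T = Wb/m² (flux density = flux per area),
    = kg·s⁻²·A⁻¹.
Combining: F⁻²·V·T = (kg²·m⁴·s⁻⁸·A⁻⁴) · (kg·m²·s⁻³·A⁻¹) · (kg·s⁻²·A⁻¹) = kg⁴·m⁶·s⁻¹³·A⁻⁶.

kg⁴·m⁶·s⁻¹³·A⁻⁶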